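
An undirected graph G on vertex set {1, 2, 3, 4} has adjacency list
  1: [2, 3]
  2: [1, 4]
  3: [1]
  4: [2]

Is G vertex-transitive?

Automorphisms preserve degree, but G has vertices of degree 1 and vertices of degree 2; no automorphism maps one to the other, so G is not vertex-transitive.

No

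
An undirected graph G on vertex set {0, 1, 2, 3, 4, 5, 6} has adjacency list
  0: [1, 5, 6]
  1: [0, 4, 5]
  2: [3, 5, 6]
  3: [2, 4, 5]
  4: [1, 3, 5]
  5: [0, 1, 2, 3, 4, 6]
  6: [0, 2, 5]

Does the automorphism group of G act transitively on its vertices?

No

Vertex 5 is the only vertex of degree 6, so every automorphism fixes it; G is not vertex-transitive.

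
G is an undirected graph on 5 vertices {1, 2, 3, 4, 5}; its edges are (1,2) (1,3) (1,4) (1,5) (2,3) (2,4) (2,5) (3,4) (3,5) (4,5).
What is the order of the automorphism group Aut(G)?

120

Every vertex has degree 4, so G is the complete graph K_5. Every bijection on the vertex set is an automorphism of K_5; hence Aut(K_5) ≅ S_5, order 120.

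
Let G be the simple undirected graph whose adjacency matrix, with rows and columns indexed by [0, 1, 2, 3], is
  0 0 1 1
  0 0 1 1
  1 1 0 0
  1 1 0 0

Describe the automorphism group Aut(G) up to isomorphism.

the dihedral group of order 8

Every vertex has degree 2 and the graph is connected, so G is the 4-cycle C_4. The automorphisms of the 4-cycle are exactly the symmetries of a regular 4-gon: the dihedral group D_4, |D_4| = 8.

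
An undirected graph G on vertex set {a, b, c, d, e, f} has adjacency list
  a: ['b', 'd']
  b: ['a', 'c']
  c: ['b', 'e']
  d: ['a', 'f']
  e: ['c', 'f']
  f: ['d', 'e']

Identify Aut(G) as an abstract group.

G is 2-regular and connected on 6 vertices, i.e. the cycle C_6. The automorphisms of the 6-cycle are exactly the symmetries of a regular 6-gon: the dihedral group D_6, |D_6| = 12.

the dihedral group of order 12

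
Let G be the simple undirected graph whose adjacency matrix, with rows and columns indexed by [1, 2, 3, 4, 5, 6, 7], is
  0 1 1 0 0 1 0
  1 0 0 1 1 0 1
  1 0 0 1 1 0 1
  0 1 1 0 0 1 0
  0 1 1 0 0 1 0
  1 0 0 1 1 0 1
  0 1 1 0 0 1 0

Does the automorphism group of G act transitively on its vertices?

No

Automorphisms preserve degree, but G has vertices of degree 3 and vertices of degree 4; no automorphism maps one to the other, so G is not vertex-transitive.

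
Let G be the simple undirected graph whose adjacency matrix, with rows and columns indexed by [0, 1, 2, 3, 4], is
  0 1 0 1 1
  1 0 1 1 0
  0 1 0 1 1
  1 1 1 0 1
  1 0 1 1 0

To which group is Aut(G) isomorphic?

Vertex 3 is the unique vertex of degree 4; the remaining 4 vertices each have degree 3 and induce a cycle, so G is the wheel on 5 vertices with hub 3. Every automorphism fixes the hub and acts on the rim 4-cycle, so Aut(G) ≅ Aut(C_4) = D_4 of order 8.

the dihedral group of order 8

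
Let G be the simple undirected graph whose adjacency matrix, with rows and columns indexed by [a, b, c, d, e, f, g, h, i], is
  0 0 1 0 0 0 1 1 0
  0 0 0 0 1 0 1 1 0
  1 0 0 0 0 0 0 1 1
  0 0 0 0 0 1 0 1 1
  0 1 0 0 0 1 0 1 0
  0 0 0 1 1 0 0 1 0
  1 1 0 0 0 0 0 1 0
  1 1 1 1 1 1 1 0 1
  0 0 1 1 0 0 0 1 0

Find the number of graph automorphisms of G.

Vertex h is the unique vertex of degree 8; the remaining 8 vertices each have degree 3 and induce a cycle, so G is the wheel on 9 vertices with hub h. Every automorphism fixes the hub and acts on the rim 8-cycle, so Aut(G) ≅ Aut(C_8) = D_8 of order 16.

16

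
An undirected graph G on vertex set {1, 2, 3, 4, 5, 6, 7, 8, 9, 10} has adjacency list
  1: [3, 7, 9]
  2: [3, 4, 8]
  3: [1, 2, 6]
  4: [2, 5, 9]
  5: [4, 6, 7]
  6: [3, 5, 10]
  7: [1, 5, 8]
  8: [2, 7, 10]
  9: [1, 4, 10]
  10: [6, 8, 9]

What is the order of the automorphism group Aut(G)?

G is 3-regular on 10 vertices with no triangles and no 4-cycles (girth 5): this is the Petersen graph. It is a classical fact that the Petersen graph has automorphism group S_5 (order 120), arising from its description as the Kneser graph K(5,2).

120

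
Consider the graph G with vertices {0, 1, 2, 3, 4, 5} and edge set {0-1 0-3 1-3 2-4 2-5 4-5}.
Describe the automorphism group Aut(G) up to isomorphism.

D_3 ≀ Z_2

G has two connected components, {0, 1, 3} and {2, 4, 5}; each is 2-regular, so G = C_3 ⊔ C_3. With two isomorphic components, Aut(G) = Aut(C_3) ≀ S_2 = (D_3 × D_3) ⋊ Z_2: permute each cycle by D_3, then optionally swap the two cycles. Order 2·(2·3)² = 72.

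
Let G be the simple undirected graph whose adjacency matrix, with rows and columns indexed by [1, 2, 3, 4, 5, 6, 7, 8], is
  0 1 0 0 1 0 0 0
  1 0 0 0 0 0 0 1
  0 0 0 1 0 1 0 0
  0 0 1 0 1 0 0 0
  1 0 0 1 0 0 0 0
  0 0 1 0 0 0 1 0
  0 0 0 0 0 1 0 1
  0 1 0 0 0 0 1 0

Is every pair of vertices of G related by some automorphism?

Every vertex has degree 2 and the graph is connected, so G is the 8-cycle C_8. C_8 has 8 rotations and 8 reflections, so Aut(C_8) ≅ D_8 of order 16. This group acts transitively on the 8 vertices.

Yes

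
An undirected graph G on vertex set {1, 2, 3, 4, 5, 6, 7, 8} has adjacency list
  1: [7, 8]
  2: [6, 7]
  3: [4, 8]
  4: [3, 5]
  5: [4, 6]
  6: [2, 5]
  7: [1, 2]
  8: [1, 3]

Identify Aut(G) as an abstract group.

G is 2-regular and connected on 8 vertices, i.e. the cycle C_8. C_8 has 8 rotations and 8 reflections, so Aut(C_8) ≅ D_8 of order 16.

the dihedral group of order 16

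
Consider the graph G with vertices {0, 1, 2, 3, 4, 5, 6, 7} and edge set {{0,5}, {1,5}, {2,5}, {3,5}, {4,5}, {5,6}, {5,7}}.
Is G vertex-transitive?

Vertex 5 is the only vertex of degree 7, so every automorphism fixes it; G is not vertex-transitive.

No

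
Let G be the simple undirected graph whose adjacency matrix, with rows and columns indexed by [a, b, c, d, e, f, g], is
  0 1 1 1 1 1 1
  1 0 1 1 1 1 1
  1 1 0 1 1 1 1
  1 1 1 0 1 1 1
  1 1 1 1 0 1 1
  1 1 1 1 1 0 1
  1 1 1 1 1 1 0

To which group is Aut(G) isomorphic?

the symmetric group on 7 letters

All 7 vertices are pairwise adjacent: G = K_7. Any permutation of the 7 vertices preserves K_7, so Aut(K_7) = S_7 of order 7! = 5040.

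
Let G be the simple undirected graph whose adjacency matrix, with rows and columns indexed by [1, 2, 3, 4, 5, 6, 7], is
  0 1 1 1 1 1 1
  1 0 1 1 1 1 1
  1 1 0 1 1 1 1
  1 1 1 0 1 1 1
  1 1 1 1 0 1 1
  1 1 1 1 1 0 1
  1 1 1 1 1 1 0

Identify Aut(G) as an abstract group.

Every vertex has degree 6, so G is the complete graph K_7. Every bijection on the vertex set is an automorphism of K_7; hence Aut(K_7) ≅ S_7, order 5040.

S_7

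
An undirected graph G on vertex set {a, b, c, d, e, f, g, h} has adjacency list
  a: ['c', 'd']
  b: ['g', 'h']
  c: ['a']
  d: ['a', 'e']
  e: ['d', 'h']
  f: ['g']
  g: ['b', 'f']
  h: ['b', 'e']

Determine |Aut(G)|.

The degree sequence is [2, 2, 1, 2, 2, 1, 2, 2]; the two degree-1 vertices c and f are the ends of a path, so G = P_8. The only nontrivial automorphism of a path is the end-to-end reflection, so Aut(G) ≅ Z_2.

2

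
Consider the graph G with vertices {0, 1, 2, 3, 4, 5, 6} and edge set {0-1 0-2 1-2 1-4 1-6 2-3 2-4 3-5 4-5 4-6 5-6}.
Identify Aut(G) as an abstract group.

1

Degrees alone do not determine every vertex (e.g. 0 and 3 both have degree 2), but their neighbour-degree multisets differ: N(0) has degrees [4, 4] while N(3) has degrees [3, 4]. Repeating this refinement separates all vertices, so the only automorphism is the identity.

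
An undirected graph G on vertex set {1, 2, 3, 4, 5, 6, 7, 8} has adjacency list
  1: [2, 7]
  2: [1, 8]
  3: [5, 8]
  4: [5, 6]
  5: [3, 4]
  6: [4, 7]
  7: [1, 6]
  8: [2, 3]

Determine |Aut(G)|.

16

Every vertex has degree 2 and the graph is connected, so G is the 8-cycle C_8. The automorphisms of the 8-cycle are exactly the symmetries of a regular 8-gon: the dihedral group D_8, |D_8| = 16.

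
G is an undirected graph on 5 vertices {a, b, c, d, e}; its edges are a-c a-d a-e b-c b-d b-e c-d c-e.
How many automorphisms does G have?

8

Vertex c is the unique vertex of degree 4; the remaining 4 vertices each have degree 3 and induce a cycle, so G is the wheel on 5 vertices with hub c. Every automorphism fixes the hub and acts on the rim 4-cycle, so Aut(G) ≅ Aut(C_4) = D_4 of order 8.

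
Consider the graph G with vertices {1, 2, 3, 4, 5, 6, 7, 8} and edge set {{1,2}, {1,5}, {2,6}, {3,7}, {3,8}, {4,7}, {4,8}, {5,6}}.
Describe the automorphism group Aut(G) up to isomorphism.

G has two connected components, {1, 2, 5, 6} and {3, 4, 7, 8}; each is 2-regular, so G = C_4 ⊔ C_4. With two isomorphic components, Aut(G) = Aut(C_4) ≀ S_2 = (D_4 × D_4) ⋊ Z_2: permute each cycle by D_4, then optionally swap the two cycles. Order 2·(2·4)² = 128.

(D_4 × D_4) ⋊ Z_2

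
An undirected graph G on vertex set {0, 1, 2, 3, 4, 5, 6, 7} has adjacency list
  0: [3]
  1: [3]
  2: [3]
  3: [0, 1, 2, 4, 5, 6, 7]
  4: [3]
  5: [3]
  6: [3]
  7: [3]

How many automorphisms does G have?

5040

Vertex 3 has degree 7 and every other vertex has degree 1, so G is the star K_{1,7} with centre 3. Any automorphism fixes the centre and permutes the 7 leaves freely, so Aut(G) ≅ S_7 of order 7! = 5040.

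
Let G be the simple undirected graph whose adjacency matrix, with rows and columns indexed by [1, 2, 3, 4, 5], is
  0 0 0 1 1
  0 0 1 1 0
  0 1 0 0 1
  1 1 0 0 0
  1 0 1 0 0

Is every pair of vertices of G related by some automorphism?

Every vertex has degree 2 and the graph is connected, so G is the 5-cycle C_5. C_5 has 5 rotations and 5 reflections, so Aut(C_5) ≅ D_5 of order 10. Under this action every vertex can be carried to every other, so G is vertex-transitive.

Yes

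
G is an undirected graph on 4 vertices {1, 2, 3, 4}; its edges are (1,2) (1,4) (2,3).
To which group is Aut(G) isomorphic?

The degree sequence is [2, 2, 1, 1]; the two degree-1 vertices 3 and 4 are the ends of a path, so G = P_4. A path has exactly one nontrivial symmetry — reversal — giving Aut(G) of order 2.

Z_2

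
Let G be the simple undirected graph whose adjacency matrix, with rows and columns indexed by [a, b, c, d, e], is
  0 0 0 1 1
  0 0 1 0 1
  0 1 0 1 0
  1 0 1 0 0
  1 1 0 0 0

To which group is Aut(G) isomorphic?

the dihedral group of order 10

G is 2-regular and connected on 5 vertices, i.e. the cycle C_5. The automorphisms of the 5-cycle are exactly the symmetries of a regular 5-gon: the dihedral group D_5, |D_5| = 10.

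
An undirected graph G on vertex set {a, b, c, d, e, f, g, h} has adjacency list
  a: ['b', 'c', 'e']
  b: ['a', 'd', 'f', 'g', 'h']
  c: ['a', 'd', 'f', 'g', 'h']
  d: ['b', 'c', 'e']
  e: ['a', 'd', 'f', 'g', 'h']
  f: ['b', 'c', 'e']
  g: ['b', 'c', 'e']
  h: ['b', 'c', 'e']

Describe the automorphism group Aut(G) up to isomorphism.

The vertices split by degree into {b, c, e} (degree 5) and {a, d, f, g, h} (degree 3); every edge runs between the two parts, so G is the complete bipartite graph K_{3,5}. Automorphisms preserve the bipartition setwise (since the parts differ in size) and act as S_3 × S_5 within it; |Aut| = 720.

S_3 × S_5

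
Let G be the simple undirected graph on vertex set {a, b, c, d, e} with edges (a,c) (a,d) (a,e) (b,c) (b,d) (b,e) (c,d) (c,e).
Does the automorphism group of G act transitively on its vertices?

Vertex c is the only vertex of degree 4, so every automorphism fixes it; G is not vertex-transitive.

No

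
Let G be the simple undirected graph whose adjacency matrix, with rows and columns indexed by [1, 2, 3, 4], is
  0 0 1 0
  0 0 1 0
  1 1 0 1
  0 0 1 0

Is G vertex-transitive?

No

Vertex 3 is the only vertex of degree 3, so every automorphism fixes it; G is not vertex-transitive.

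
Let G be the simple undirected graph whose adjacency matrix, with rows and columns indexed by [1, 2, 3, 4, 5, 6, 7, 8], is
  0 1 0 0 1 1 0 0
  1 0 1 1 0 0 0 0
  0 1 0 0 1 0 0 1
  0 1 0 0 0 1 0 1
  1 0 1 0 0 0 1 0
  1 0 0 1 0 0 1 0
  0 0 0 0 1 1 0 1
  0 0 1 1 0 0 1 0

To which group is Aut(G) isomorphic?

G is 3-regular and bipartite on 2^3 = 8 vertices with girth 4; it is the hypercube graph Q_3. The symmetry group of the 3-cube is the hyperoctahedral group B_3 = Z_2 ≀ S_3, of order 2^3·3! = 48.

Z_2^3 ⋊ S_3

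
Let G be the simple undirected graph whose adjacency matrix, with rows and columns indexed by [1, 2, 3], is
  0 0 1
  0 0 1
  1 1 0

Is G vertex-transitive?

No

Vertex 3 is the only vertex of degree 2, so every automorphism fixes it; G is not vertex-transitive.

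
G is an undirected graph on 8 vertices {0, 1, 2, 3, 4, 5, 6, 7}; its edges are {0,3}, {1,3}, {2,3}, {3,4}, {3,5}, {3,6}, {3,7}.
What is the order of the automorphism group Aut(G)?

5040

Vertex 3 has degree 7 and every other vertex has degree 1, so G is the star K_{1,7} with centre 3. Any automorphism fixes the centre and permutes the 7 leaves freely, so Aut(G) ≅ S_7 of order 7! = 5040.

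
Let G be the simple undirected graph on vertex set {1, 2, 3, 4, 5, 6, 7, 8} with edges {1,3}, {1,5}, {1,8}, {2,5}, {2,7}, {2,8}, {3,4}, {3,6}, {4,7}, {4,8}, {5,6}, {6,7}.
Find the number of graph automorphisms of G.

48

G is 3-regular and bipartite on 2^3 = 8 vertices with girth 4; it is the hypercube graph Q_3. Aut(Q_3) consists of the signed permutations of the 3 coordinate axes: 3! permutations times 2^3 sign flips, so |Aut| = 2^3·3! = 48.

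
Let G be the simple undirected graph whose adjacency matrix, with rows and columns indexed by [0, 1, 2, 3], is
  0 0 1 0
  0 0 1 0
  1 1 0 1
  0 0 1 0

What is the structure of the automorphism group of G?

Vertex 2 has degree 3 and every other vertex has degree 1, so G is the star K_{1,3} with centre 2. Any automorphism fixes the centre and permutes the 3 leaves freely, so Aut(G) ≅ S_3 of order 3! = 6.

S_3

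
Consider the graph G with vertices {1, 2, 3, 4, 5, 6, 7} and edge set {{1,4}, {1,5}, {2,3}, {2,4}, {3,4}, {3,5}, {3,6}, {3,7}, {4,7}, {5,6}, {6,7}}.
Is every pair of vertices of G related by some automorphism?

No

Vertex 3 is the only vertex of degree 5, so every automorphism fixes it; G is not vertex-transitive.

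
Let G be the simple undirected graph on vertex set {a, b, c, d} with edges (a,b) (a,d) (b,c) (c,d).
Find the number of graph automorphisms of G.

G is 2-regular and bipartite on 2^2 = 4 vertices with girth 4; it is the hypercube graph Q_2. The symmetry group of the 2-cube is the hyperoctahedral group B_2 = Z_2 ≀ S_2, of order 2^2·2! = 8.

8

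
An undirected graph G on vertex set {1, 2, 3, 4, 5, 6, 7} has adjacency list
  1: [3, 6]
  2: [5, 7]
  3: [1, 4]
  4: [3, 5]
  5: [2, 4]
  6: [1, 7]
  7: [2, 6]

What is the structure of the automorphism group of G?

G is 2-regular and connected on 7 vertices, i.e. the cycle C_7. The automorphisms of the 7-cycle are exactly the symmetries of a regular 7-gon: the dihedral group D_7, |D_7| = 14.

D_7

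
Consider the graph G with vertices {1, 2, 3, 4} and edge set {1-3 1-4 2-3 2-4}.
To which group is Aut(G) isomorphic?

Every vertex has degree 2 and the graph is connected, so G is the 4-cycle C_4. C_4 has 4 rotations and 4 reflections, so Aut(C_4) ≅ D_4 of order 8.

the dihedral group of order 8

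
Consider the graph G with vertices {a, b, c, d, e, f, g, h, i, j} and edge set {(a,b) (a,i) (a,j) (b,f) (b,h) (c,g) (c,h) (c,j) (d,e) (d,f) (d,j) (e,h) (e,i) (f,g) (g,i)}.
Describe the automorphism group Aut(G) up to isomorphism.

the symmetric group S_5

G is 3-regular on 10 vertices with no triangles and no 4-cycles (girth 5): this is the Petersen graph. It is a classical fact that the Petersen graph has automorphism group S_5 (order 120), arising from its description as the Kneser graph K(5,2).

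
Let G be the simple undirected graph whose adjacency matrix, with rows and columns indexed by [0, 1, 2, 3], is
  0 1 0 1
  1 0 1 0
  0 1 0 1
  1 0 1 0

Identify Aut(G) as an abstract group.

G is 2-regular and bipartite on 2^2 = 4 vertices with girth 4; it is the hypercube graph Q_2. The symmetry group of the 2-cube is the hyperoctahedral group B_2 = Z_2 ≀ S_2, of order 2^2·2! = 8.

the hyperoctahedral group B_2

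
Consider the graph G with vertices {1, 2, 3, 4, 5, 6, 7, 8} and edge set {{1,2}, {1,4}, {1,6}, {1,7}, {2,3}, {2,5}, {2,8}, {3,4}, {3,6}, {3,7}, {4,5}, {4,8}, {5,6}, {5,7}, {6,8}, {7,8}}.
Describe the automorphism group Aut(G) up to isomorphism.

G is 4-regular and bipartite with parts {1, 3, 5, 8} and {2, 4, 6, 7} (each part is independent and every cross-pair is an edge), so G = K_{4,4}. Each part can be permuted independently (S_4 × S_4) and the two equal-size parts can also be swapped, giving (S_4 × S_4) ⋊ Z_2 of order 2·(4!)² = 1152.

S_4 ≀ Z_2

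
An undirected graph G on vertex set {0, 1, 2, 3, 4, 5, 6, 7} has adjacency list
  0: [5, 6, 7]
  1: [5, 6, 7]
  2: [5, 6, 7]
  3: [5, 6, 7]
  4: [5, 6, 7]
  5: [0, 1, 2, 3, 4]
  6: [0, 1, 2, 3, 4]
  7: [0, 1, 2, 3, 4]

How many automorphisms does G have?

The vertices split by degree into {5, 6, 7} (degree 5) and {0, 1, 2, 3, 4} (degree 3); every edge runs between the two parts, so G is the complete bipartite graph K_{3,5}. The parts have unequal sizes, so no automorphism swaps them; each part is permuted independently, giving S_3 × S_5 of order 3!·5! = 720.

720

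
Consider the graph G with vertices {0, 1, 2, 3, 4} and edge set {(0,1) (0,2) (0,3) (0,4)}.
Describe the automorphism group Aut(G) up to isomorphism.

S_4

Vertex 0 has degree 4 and every other vertex has degree 1, so G is the star K_{1,4} with centre 0. The 4 leaves are pairwise interchangeable while the centre is fixed, giving Aut(G) = S_4.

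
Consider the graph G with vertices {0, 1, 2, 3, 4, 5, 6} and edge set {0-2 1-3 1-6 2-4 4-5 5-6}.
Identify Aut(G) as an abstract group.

The degree sequence is [1, 2, 2, 1, 2, 2, 2]; the two degree-1 vertices 0 and 3 are the ends of a path, so G = P_7. The only nontrivial automorphism of a path is the end-to-end reflection, so Aut(G) ≅ Z_2.

the cyclic group of order 2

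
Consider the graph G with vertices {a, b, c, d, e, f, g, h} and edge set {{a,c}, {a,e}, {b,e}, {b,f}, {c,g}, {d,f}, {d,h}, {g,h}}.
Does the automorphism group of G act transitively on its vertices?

Every vertex has degree 2 and the graph is connected, so G is the 8-cycle C_8. The automorphisms of the 8-cycle are exactly the symmetries of a regular 8-gon: the dihedral group D_8, |D_8| = 16. Under this action every vertex can be carried to every other, so G is vertex-transitive.

Yes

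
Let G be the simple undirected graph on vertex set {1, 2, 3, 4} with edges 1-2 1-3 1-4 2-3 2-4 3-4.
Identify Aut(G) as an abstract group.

S_4

All 4 vertices are pairwise adjacent: G = K_4. Any permutation of the 4 vertices preserves K_4, so Aut(K_4) = S_4 of order 4! = 24.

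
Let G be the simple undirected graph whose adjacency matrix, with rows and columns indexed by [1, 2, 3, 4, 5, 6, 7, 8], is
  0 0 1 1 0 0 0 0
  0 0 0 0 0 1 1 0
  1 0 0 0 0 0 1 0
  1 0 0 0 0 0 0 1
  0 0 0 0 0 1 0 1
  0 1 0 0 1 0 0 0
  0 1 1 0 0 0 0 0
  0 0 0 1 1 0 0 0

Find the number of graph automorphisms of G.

16

Every vertex has degree 2 and the graph is connected, so G is the 8-cycle C_8. C_8 has 8 rotations and 8 reflections, so Aut(C_8) ≅ D_8 of order 16.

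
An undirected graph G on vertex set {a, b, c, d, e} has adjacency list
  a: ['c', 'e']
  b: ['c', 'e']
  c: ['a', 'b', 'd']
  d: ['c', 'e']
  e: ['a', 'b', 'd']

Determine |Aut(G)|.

12

The vertices split by degree into {c, e} (degree 3) and {a, b, d} (degree 2); every edge runs between the two parts, so G is the complete bipartite graph K_{2,3}. The parts have unequal sizes, so no automorphism swaps them; each part is permuted independently, giving S_3 × S_2 of order 3!·2! = 12.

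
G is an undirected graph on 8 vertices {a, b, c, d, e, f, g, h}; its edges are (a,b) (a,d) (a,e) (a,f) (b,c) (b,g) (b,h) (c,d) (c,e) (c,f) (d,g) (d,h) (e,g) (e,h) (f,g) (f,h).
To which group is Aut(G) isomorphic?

G is 4-regular and bipartite with parts {b, d, e, f} and {a, c, g, h} (each part is independent and every cross-pair is an edge), so G = K_{4,4}. Aut(K_{4,4}) is the wreath product S_4 ≀ Z_2: permute within each part, then optionally swap the parts; |Aut| = 2·(4!)² = 1152.

(S_4 × S_4) ⋊ Z_2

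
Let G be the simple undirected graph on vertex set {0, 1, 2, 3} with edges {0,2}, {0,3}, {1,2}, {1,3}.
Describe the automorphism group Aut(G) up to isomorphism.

G is 2-regular and bipartite on 2^2 = 4 vertices with girth 4; it is the hypercube graph Q_2. Aut(Q_2) consists of the signed permutations of the 2 coordinate axes: 2! permutations times 2^2 sign flips, so |Aut| = 2^2·2! = 8.

D_4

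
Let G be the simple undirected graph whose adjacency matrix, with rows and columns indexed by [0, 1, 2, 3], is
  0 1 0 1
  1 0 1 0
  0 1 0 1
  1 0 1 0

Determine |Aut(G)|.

Every vertex has degree 2 and the graph is connected, so G is the 4-cycle C_4. C_4 has 4 rotations and 4 reflections, so Aut(C_4) ≅ D_4 of order 8.

8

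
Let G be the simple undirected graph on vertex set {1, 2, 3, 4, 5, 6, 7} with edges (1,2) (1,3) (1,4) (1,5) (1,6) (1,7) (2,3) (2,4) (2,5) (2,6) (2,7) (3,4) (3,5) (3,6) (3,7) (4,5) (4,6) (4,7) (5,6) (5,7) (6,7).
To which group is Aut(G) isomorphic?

Every vertex has degree 6, so G is the complete graph K_7. Any permutation of the 7 vertices preserves K_7, so Aut(K_7) = S_7 of order 7! = 5040.

S_7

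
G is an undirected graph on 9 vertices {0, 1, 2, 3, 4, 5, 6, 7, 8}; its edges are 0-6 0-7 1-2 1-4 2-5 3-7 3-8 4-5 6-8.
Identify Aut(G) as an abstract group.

D_4 × D_5

G has two connected components, {0, 3, 6, 7, 8} and {1, 2, 4, 5}; each is 2-regular, so G = C_5 ⊔ C_4. No automorphism exchanges components of different sizes, hence Aut(G) is the direct product D_4 × D_5, order 80.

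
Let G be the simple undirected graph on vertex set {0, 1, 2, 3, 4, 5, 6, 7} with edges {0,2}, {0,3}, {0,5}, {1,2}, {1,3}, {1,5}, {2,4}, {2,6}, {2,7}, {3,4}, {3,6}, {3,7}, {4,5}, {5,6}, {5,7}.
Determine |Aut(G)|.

The vertices split by degree into {2, 3, 5} (degree 5) and {0, 1, 4, 6, 7} (degree 3); every edge runs between the two parts, so G is the complete bipartite graph K_{3,5}. The parts have unequal sizes, so no automorphism swaps them; each part is permuted independently, giving S_5 × S_3 of order 5!·3! = 720.

720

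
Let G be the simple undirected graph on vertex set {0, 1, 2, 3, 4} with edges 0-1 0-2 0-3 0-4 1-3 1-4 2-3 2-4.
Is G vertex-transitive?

Vertex 0 is the only vertex of degree 4, so every automorphism fixes it; G is not vertex-transitive.

No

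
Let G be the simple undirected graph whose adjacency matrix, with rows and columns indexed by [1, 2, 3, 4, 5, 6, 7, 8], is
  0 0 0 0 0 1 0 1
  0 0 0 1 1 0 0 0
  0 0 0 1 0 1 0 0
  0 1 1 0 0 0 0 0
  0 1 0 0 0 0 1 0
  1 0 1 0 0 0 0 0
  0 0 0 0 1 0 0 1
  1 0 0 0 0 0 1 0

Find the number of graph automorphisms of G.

G is 2-regular and connected on 8 vertices, i.e. the cycle C_8. The automorphisms of the 8-cycle are exactly the symmetries of a regular 8-gon: the dihedral group D_8, |D_8| = 16.

16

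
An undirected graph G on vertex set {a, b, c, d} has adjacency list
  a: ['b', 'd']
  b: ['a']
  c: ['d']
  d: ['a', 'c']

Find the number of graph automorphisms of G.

2

The degree sequence is [2, 1, 1, 2]; the two degree-1 vertices b and c are the ends of a path, so G = P_4. A path has exactly one nontrivial symmetry — reversal — giving Aut(G) of order 2.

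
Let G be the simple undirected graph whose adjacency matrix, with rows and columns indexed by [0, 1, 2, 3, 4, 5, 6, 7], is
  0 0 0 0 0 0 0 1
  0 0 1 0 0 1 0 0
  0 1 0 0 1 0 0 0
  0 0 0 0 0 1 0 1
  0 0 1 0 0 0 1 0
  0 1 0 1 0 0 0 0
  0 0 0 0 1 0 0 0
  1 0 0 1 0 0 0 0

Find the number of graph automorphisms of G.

The degree sequence is [1, 2, 2, 2, 2, 2, 1, 2]; the two degree-1 vertices 0 and 6 are the ends of a path, so G = P_8. A path has exactly one nontrivial symmetry — reversal — giving Aut(G) of order 2.

2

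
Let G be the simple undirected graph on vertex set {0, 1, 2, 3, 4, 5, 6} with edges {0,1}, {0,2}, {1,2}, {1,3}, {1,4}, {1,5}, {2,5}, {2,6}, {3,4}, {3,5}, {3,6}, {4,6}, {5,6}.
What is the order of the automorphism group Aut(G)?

1

Degrees alone do not determine every vertex (e.g. 2 and 3 both have degree 4), but their neighbour-degree multisets differ: N(2) has degrees [2, 4, 4, 5] while N(3) has degrees [3, 4, 4, 5]. Repeating this refinement separates all vertices, so the only automorphism is the identity.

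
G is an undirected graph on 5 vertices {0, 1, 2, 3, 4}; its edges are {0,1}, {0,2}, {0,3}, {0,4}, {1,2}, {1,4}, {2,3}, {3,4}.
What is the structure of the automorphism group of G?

the dihedral group of order 8

Vertex 0 is the unique vertex of degree 4; the remaining 4 vertices each have degree 3 and induce a cycle, so G is the wheel on 5 vertices with hub 0. Every automorphism fixes the hub and acts on the rim 4-cycle, so Aut(G) ≅ Aut(C_4) = D_4 of order 8.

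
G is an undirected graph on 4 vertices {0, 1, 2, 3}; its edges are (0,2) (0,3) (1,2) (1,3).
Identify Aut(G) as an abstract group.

G is 2-regular and bipartite on 2^2 = 4 vertices with girth 4; it is the hypercube graph Q_2. The symmetry group of the 2-cube is the hyperoctahedral group B_2 = Z_2 ≀ S_2, of order 2^2·2! = 8.

D_4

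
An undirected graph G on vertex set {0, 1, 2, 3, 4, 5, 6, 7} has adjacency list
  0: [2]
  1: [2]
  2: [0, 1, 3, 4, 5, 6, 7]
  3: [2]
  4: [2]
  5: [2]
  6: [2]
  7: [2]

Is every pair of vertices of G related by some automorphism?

No

Vertex 2 is the only vertex of degree 7, so every automorphism fixes it; G is not vertex-transitive.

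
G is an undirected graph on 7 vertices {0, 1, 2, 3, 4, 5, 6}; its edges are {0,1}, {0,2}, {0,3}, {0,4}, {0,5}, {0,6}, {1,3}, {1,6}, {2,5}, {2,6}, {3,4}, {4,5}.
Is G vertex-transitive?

No

Vertex 0 is the only vertex of degree 6, so every automorphism fixes it; G is not vertex-transitive.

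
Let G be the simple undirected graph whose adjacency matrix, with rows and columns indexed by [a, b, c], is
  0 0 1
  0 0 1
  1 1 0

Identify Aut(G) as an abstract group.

Z_2

The degree sequence is [1, 1, 2]; the two degree-1 vertices a and b are the ends of a path, so G = P_3. A path has exactly one nontrivial symmetry — reversal — giving Aut(G) of order 2.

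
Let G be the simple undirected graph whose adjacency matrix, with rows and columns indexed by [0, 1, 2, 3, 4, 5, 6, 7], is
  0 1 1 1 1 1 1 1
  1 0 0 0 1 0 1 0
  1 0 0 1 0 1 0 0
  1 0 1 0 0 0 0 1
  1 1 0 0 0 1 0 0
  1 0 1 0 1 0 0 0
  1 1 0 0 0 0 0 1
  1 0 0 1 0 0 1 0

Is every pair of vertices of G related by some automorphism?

No

Vertex 0 is the only vertex of degree 7, so every automorphism fixes it; G is not vertex-transitive.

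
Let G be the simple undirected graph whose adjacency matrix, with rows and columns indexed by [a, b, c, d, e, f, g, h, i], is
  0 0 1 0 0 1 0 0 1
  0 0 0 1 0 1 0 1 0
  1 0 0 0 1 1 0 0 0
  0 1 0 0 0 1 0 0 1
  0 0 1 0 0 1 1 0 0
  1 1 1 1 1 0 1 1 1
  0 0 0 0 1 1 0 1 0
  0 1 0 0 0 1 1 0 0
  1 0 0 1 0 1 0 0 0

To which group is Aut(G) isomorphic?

Vertex f is the unique vertex of degree 8; the remaining 8 vertices each have degree 3 and induce a cycle, so G is the wheel on 9 vertices with hub f. With the hub fixed, the remaining symmetry is that of the rim cycle C_8, giving the dihedral group D_8.

D_8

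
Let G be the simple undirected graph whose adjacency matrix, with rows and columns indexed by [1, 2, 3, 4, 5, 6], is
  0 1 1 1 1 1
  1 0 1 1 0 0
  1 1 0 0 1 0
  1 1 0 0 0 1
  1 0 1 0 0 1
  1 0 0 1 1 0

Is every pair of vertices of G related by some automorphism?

No

Vertex 1 is the only vertex of degree 5, so every automorphism fixes it; G is not vertex-transitive.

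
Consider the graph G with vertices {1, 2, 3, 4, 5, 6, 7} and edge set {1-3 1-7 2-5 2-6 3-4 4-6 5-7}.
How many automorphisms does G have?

14

G is 2-regular and connected on 7 vertices, i.e. the cycle C_7. The automorphisms of the 7-cycle are exactly the symmetries of a regular 7-gon: the dihedral group D_7, |D_7| = 14.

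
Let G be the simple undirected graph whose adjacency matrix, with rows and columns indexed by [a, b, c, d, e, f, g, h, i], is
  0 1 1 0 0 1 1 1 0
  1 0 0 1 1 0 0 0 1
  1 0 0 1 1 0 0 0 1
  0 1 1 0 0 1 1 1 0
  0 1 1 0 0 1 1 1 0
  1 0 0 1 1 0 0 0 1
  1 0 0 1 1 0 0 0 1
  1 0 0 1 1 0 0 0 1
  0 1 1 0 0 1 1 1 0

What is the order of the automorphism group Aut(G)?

2880

The vertices split by degree into {a, d, e, i} (degree 5) and {b, c, f, g, h} (degree 4); every edge runs between the two parts, so G is the complete bipartite graph K_{4,5}. The parts have unequal sizes, so no automorphism swaps them; each part is permuted independently, giving S_5 × S_4 of order 5!·4! = 2880.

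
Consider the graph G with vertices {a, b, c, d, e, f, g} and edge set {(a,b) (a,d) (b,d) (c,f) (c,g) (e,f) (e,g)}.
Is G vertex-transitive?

No

G has two connected components, {c, e, f, g} and {a, b, d}; each is 2-regular, so G = C_4 ⊔ C_3. The orbit of a under Aut(G) is {a, b, d}, which does not contain c, so G is not vertex-transitive.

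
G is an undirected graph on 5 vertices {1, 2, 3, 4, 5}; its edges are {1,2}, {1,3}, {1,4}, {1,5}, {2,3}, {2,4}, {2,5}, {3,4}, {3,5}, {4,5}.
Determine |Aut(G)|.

120

Every vertex has degree 4, so G is the complete graph K_5. Every bijection on the vertex set is an automorphism of K_5; hence Aut(K_5) ≅ S_5, order 120.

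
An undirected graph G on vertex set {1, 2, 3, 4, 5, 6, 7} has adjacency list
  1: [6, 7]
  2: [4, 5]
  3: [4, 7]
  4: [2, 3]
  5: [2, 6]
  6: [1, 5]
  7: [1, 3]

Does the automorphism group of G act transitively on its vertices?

Yes

G is 2-regular and connected on 7 vertices, i.e. the cycle C_7. The automorphisms of the 7-cycle are exactly the symmetries of a regular 7-gon: the dihedral group D_7, |D_7| = 14. This group acts transitively on the 7 vertices.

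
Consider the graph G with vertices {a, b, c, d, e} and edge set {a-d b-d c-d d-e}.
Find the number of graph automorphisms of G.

Vertex d has degree 4 and every other vertex has degree 1, so G is the star K_{1,4} with centre d. Any automorphism fixes the centre and permutes the 4 leaves freely, so Aut(G) ≅ S_4 of order 4! = 24.

24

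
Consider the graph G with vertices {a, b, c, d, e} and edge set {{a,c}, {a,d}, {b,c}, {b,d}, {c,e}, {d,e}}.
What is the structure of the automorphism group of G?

S_3 × S_2

The vertices split by degree into {c, d} (degree 3) and {a, b, e} (degree 2); every edge runs between the two parts, so G is the complete bipartite graph K_{2,3}. Automorphisms preserve the bipartition setwise (since the parts differ in size) and act as S_3 × S_2 within it; |Aut| = 12.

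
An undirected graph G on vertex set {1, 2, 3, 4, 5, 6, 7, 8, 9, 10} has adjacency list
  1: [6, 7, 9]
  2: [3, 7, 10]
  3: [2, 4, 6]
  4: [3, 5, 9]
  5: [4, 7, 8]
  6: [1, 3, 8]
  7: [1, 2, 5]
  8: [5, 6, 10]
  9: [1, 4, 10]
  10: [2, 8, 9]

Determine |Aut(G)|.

120

G is 3-regular on 10 vertices with no triangles and no 4-cycles (girth 5): this is the Petersen graph. Viewing the Petersen graph as the Kneser graph K(5,2) — vertices are 2-subsets of {1,…,5}, edges join disjoint pairs — its automorphisms are exactly the permutations of the 5-element set, so Aut ≅ S_5 of order 120.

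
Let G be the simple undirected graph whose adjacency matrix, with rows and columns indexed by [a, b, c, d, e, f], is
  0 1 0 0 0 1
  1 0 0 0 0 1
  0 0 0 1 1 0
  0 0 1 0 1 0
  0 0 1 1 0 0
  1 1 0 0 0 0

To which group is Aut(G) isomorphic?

G has two connected components, {c, d, e} and {a, b, f}; each is 2-regular, so G = C_3 ⊔ C_3. With two isomorphic components, Aut(G) = Aut(C_3) ≀ S_2 = (D_3 × D_3) ⋊ Z_2: permute each cycle by D_3, then optionally swap the two cycles. Order 2·(2·3)² = 72.

(D_3 × D_3) ⋊ Z_2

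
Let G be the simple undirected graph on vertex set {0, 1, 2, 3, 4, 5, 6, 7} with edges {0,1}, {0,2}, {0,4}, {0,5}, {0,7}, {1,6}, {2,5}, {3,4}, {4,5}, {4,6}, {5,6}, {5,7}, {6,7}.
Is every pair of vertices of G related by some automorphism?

Vertex 3 is the only vertex of degree 1, so every automorphism fixes it; G is not vertex-transitive.

No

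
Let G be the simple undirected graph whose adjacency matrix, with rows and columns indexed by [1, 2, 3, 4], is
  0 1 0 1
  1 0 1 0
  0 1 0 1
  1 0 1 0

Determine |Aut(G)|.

Every vertex has degree 2 and the graph is connected, so G is the 4-cycle C_4. C_4 has 4 rotations and 4 reflections, so Aut(C_4) ≅ D_4 of order 8.

8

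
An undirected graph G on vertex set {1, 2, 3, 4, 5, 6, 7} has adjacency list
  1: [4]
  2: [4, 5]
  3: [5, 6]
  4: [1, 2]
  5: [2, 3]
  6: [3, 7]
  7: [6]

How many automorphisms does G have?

2

The degree sequence is [1, 2, 2, 2, 2, 2, 1]; the two degree-1 vertices 1 and 7 are the ends of a path, so G = P_7. The only nontrivial automorphism of a path is the end-to-end reflection, so Aut(G) ≅ Z_2.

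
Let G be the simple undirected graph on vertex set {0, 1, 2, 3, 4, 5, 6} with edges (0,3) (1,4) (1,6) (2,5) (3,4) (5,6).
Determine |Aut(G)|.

The degree sequence is [1, 2, 1, 2, 2, 2, 2]; the two degree-1 vertices 0 and 2 are the ends of a path, so G = P_7. A path has exactly one nontrivial symmetry — reversal — giving Aut(G) of order 2.

2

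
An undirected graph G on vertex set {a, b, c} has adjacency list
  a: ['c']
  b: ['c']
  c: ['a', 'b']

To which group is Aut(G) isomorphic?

the cyclic group of order 2

The degree sequence is [1, 1, 2]; the two degree-1 vertices a and b are the ends of a path, so G = P_3. The only nontrivial automorphism of a path is the end-to-end reflection, so Aut(G) ≅ Z_2.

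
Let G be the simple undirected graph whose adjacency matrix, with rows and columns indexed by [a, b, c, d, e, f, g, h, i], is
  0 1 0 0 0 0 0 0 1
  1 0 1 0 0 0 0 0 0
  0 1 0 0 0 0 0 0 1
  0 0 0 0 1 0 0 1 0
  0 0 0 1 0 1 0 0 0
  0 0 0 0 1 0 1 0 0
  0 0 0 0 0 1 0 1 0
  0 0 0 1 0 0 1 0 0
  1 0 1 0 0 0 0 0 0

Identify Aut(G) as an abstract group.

D_5 × D_4

G has two connected components, {d, e, f, g, h} and {a, b, c, i}; each is 2-regular, so G = C_5 ⊔ C_4. No automorphism exchanges components of different sizes, hence Aut(G) is the direct product D_5 × D_4, order 80.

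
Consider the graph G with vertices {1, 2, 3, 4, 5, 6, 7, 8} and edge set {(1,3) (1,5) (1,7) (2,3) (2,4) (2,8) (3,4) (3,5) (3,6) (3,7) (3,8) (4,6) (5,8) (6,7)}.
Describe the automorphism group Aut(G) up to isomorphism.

D_7

Vertex 3 is the unique vertex of degree 7; the remaining 7 vertices each have degree 3 and induce a cycle, so G is the wheel on 8 vertices with hub 3. Every automorphism fixes the hub and acts on the rim 7-cycle, so Aut(G) ≅ Aut(C_7) = D_7 of order 14.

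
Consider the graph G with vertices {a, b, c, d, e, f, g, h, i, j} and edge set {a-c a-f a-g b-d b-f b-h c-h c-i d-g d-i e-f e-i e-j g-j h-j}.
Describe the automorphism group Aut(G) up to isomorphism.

G is 3-regular on 10 vertices with no triangles and no 4-cycles (girth 5): this is the Petersen graph. It is a classical fact that the Petersen graph has automorphism group S_5 (order 120), arising from its description as the Kneser graph K(5,2).

the symmetric group S_5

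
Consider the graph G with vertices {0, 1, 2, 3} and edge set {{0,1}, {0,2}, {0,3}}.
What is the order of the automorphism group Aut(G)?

6

Vertex 0 has degree 3 and every other vertex has degree 1, so G is the star K_{1,3} with centre 0. Any automorphism fixes the centre and permutes the 3 leaves freely, so Aut(G) ≅ S_3 of order 3! = 6.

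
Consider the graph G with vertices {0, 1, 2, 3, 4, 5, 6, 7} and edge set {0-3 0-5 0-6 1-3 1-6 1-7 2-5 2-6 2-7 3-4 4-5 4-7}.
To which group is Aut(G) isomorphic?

Z_2^3 ⋊ S_3

G is 3-regular and bipartite on 2^3 = 8 vertices with girth 4; it is the hypercube graph Q_3. Aut(Q_3) consists of the signed permutations of the 3 coordinate axes: 3! permutations times 2^3 sign flips, so |Aut| = 2^3·3! = 48.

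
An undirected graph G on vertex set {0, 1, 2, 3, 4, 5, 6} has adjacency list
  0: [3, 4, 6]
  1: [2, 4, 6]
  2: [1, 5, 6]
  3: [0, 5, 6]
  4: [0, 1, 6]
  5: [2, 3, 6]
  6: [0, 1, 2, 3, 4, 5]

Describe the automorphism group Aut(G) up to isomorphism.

the dihedral group of order 12

Vertex 6 is the unique vertex of degree 6; the remaining 6 vertices each have degree 3 and induce a cycle, so G is the wheel on 7 vertices with hub 6. With the hub fixed, the remaining symmetry is that of the rim cycle C_6, giving the dihedral group D_6.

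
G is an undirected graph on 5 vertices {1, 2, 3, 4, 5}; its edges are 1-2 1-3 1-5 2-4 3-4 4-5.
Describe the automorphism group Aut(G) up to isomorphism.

The vertices split by degree into {1, 4} (degree 3) and {2, 3, 5} (degree 2); every edge runs between the two parts, so G is the complete bipartite graph K_{2,3}. The parts have unequal sizes, so no automorphism swaps them; each part is permuted independently, giving S_3 × S_2 of order 3!·2! = 12.

S_3 × S_2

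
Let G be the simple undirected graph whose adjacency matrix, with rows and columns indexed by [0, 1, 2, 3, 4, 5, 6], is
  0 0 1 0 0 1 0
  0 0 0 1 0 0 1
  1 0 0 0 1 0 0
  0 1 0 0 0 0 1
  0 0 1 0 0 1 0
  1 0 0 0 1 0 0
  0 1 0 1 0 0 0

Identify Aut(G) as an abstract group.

D_4 × D_3

G has two connected components, {0, 2, 4, 5} and {1, 3, 6}; each is 2-regular, so G = C_4 ⊔ C_3. The components are non-isomorphic (different sizes), so Aut(G) = Aut(C_4) × Aut(C_3) = D_4 × D_3 of order 8·6 = 48.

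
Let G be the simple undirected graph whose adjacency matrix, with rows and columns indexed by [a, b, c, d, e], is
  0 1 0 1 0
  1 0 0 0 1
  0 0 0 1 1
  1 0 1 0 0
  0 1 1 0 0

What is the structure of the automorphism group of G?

D_5

G is 2-regular and connected on 5 vertices, i.e. the cycle C_5. The automorphisms of the 5-cycle are exactly the symmetries of a regular 5-gon: the dihedral group D_5, |D_5| = 10.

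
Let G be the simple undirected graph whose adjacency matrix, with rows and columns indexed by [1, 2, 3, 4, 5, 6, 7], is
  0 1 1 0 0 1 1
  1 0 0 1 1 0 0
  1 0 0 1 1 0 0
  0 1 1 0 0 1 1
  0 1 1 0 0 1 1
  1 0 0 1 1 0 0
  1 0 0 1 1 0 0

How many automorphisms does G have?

The vertices split by degree into {1, 4, 5} (degree 4) and {2, 3, 6, 7} (degree 3); every edge runs between the two parts, so G is the complete bipartite graph K_{3,4}. The parts have unequal sizes, so no automorphism swaps them; each part is permuted independently, giving S_4 × S_3 of order 4!·3! = 144.

144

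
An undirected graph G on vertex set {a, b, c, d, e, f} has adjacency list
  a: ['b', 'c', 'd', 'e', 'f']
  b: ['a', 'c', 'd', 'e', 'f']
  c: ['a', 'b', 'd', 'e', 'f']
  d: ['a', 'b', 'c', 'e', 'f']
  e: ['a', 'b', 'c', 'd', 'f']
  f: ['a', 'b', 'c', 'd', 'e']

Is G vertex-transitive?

Every vertex has degree 5, so G is the complete graph K_6. Every bijection on the vertex set is an automorphism of K_6; hence Aut(K_6) ≅ S_6, order 720. This group acts transitively on the 6 vertices.

Yes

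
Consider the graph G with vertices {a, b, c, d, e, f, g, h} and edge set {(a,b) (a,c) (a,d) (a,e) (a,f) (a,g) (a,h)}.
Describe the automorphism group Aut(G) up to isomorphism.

Vertex a has degree 7 and every other vertex has degree 1, so G is the star K_{1,7} with centre a. Any automorphism fixes the centre and permutes the 7 leaves freely, so Aut(G) ≅ S_7 of order 7! = 5040.

S_7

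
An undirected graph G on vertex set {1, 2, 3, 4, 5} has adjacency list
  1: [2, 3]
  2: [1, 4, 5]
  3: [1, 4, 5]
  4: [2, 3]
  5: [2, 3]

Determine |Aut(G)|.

12

The vertices split by degree into {2, 3} (degree 3) and {1, 4, 5} (degree 2); every edge runs between the two parts, so G is the complete bipartite graph K_{2,3}. Automorphisms preserve the bipartition setwise (since the parts differ in size) and act as S_2 × S_3 within it; |Aut| = 12.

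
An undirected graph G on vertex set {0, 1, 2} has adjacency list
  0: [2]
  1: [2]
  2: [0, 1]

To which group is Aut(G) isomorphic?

The degree sequence is [1, 1, 2]; the two degree-1 vertices 0 and 1 are the ends of a path, so G = P_3. The only nontrivial automorphism of a path is the end-to-end reflection, so Aut(G) ≅ Z_2.

C_2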